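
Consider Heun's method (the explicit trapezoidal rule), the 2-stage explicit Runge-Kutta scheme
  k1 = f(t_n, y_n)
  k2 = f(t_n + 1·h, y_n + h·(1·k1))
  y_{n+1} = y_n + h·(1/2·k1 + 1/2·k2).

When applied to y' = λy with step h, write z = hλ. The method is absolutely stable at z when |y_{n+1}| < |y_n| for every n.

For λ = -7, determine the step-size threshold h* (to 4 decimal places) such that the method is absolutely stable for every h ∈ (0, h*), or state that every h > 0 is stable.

On y'=λy, z=hλ:
  order 2, 2-stage ⇒ R(z)=1+z+z^2/2
  (e.g. R(-1.43)=0.59245, |R|=0.59245)

Solve |R(x)|<1 on ℝ⁻.
x=-1.43: |R|=0.5924
|R(-1.5)|=0.6250 |R(-1.08)|=0.5032 |R(-0.82)|=0.5162
Bisect:
  x_lo=-2.8024 |R|=2.1244  x_hi=-0.2858 |R|=0.7550
  mid=-1.54412 |R|=0.64804 →hi
  mid=-2.17327 |R|=1.18828 →lo
  mid=-1.85870 |R|=0.86868 →hi
  mid=-2.01599 |R|=1.01611 →lo
  mid=-1.93734 |R|=0.93930 →hi
  mid=-1.97666 |R|=0.97694 →hi
  mid=-1.99632 |R|=0.99633 →hi
  mid=-2.00615 |R|=1.00617 →lo
  mid=-2.00124 |R|=1.00124 →lo
  mid=-1.99878 |R|=0.99878 →hi
  ...
  [-2.00001,-1.99986] ⇒ x*=-2.0000
Stable set (-2.0000, 0).

(-2.0000,0); λ=-7 ⇒ h* = 0.2857.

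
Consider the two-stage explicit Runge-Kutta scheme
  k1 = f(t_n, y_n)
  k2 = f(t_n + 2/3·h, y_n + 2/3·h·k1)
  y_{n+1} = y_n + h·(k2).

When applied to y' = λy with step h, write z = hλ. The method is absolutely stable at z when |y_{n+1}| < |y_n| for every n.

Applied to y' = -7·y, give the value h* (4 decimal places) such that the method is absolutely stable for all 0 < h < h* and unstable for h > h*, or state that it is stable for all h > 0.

(-1.5000,0); λ=-7 ⇒ h* = (3/2)/7 = 0.2143.

On y'=λy, z=hλ:
  k1=λy_n ⇒ h·k1=z·y_n;  k2=λ(1+2/3z)y_n ⇒ h·k2=z(1+2/3z)y_n
  y_{n+1}/y_n = 1 + z(1+2/3z) = 1 + z + 2/3z²
  R(z) = 1 + z + 2/3z².

Find x<0 with |R(x)|<1.
x=-1.1: |R|=0.7067
R=1: x+2/3x²=0 ⇒ x=−3/2=-1.5000; min R=1−1/(4·2/3)=0.6250>−1
Confirm numerically:
  x=-1.392: |R|=0.89978 <1
  x=-1.357: |R|=0.87063 <1
  x=-1.046: |R|=0.68341 <1
  x=-1.027: |R|=0.67615 <1
  x=-1.831: |R|=1.40404 >1
  x=-1.829: |R|=1.40116 >1
  x=-1.651: |R|=1.16620 >1
So |R|<1 on (-1.5000, 0).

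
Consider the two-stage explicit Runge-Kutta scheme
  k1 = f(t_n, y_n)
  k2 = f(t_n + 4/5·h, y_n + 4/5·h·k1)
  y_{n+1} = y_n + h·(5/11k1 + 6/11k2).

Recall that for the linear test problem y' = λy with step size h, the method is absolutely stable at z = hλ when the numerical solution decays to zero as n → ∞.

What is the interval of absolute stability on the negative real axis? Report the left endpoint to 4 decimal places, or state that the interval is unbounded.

(-2.2917, 0).

Set f=λy, z=hλ:
  k1=λy_n ⇒ h·k1=z·y_n;  k2=λ(1+4/5z)y_n ⇒ h·k2=z(1+4/5z)y_n
  y_{n+1}/y_n = 1 + 5/11z + 6/11z(1+4/5z) = 1 + z + 24/55z²
  Hence R(z) = 1 + z + 24/55z².

Boundary: |R(x)|=1, x<0.
x=-0.9: |R|=0.4535
R=1: x+24/55x²=0 ⇒ x=−55/24=-2.2917; min R=1−1/(4·24/55)=0.4271>−1
Confirm numerically:
  x=-1.302: |R|=0.43773 <1
  x=-1.185: |R|=0.42775 <1
  x=-0.962: |R|=0.44183 <1
  x=-2.592: |R|=1.33969 >1
  x=-2.423: |R|=1.13886 >1
So |R|<1 on (-2.2917, 0).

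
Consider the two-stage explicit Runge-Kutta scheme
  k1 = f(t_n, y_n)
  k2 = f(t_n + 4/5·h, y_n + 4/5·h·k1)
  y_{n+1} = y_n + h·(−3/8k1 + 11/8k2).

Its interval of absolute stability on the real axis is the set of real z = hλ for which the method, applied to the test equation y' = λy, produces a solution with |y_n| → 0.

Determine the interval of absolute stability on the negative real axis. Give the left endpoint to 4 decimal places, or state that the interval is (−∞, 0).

Set f=λy, z=hλ:
  k1=λy_n ⇒ h·k1=z·y_n;  k2=λ(1+4/5z)y_n ⇒ h·k2=z(1+4/5z)y_n
  y_{n+1}/y_n = 1 − 3/8z + 11/8z(1+4/5z) = 1 + z + 11/10z²
  Hence R(z) = 1 + z + 11/10z².

Boundary: |R(x)|=1, x<0.
x=-1.72: |R|=2.5342
R=1: x+11/10x²=0 ⇒ x=−10/11=-0.9091; min R=1−1/(4·11/10)=0.7727>−1
Confirm numerically:
  x=-0.765: |R|=0.87875 <1
  x=-0.743: |R|=0.86425 <1
  x=-0.483: |R|=0.77362 <1
  x=-0.444: |R|=0.77285 <1
  x=-1.488: |R|=1.94756 >1
  x=-0.991: |R|=1.08929 >1
Interval (-0.9091, 0).

(-0.9091, 0).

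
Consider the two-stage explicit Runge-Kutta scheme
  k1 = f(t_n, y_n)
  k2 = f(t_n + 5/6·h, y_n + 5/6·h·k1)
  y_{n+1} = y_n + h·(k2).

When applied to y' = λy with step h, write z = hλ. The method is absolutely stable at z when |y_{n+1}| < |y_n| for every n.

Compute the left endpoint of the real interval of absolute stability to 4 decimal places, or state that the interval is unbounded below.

Test eqn y'=λy, z=hλ:
  k1=λy_n ⇒ h·k1=z·y_n;  k2=λ(1+5/6z)y_n ⇒ h·k2=z(1+5/6z)y_n
  y_{n+1}/y_n = 1 + z(1+5/6z) = 1 + z + 5/6z²
  so R(z) = 1 + z + 5/6z².

Solve |R(x)|<1 on ℝ⁻.
x=-0.77: |R|=0.7241
R=1: x+5/6x²=0 ⇒ x=−6/5=-1.2000; min R=1−1/(4·5/6)=0.7000>−1
Confirm numerically:
  x=-1.007: |R|=0.83804 <1
  x=-0.906: |R|=0.77803 <1
  x=-0.780: |R|=0.72700 <1
  x=-0.502: |R|=0.70800 <1
  x=-1.743: |R|=1.78871 >1
  x=-1.600: |R|=1.53333 >1
  x=-1.288: |R|=1.09445 >1
So |R|<1 on (-1.2000, 0).

z* = -1.2000.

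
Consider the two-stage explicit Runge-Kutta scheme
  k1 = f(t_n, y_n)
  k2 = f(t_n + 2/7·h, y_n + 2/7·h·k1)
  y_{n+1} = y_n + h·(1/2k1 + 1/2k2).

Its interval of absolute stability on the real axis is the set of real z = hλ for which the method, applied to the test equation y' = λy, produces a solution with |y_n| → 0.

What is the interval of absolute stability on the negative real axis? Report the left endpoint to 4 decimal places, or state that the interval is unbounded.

On y'=λy, z=hλ:
  k1=λy_n ⇒ h·k1=z·y_n;  k2=λ(1+2/7z)y_n ⇒ h·k2=z(1+2/7z)y_n
  y_{n+1}/y_n = 1 + 1/2z + 1/2z(1+2/7z) = 1 + z + 1/7z²
  ⇒ R(z) = 1 + z + 1/7z².

Need |R(x)|<1, x<0.
x=-0.52: |R|=0.5186
R=1: x+1/7x²=0 ⇒ x=−7=-7.0000; min R=1−1/(4·1/7)=-0.7500>−1
Confirm numerically:
  x=-3.736: |R|=0.74204 <1
  x=-3.317: |R|=0.74522 <1
  x=-3.106: |R|=0.72782 <1
  x=-7.516: |R|=1.55404 >1
  x=-7.481: |R|=1.51405 >1
  x=-7.116: |R|=1.11792 >1
So |R|<1 on (-7.0000, 0).

(-7.0000, 0).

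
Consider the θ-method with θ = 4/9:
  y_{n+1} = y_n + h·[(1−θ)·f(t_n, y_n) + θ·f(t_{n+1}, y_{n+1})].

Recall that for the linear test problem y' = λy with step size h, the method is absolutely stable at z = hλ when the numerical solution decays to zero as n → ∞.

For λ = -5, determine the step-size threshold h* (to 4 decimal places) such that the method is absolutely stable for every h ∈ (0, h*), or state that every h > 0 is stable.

(-18.0000,0); λ=-5 ⇒ h* = (18)/5 = 3.6000.

With y'=λy (z=hλ):
  y_{n+1} = y_n + z·[5/9·y_n + 4/9·y_{n+1}] ⇒ (1 − 4/9z)y_{n+1} = (1 + 5/9z)y_n
  Hence R(z) = (1 + 5/9z)/(1 − 4/9z).

Find x<0 with |R(x)|<1.
x=-1.07: |R|=0.2748
R=−1: 1+5/9x = −1+4/9x ⇒ -1/9x=2 ⇒ x=2/(-1/9)=-18.0000
Confirm numerically:
  x=-15.732: |R|=0.96847 <1
  x=-13.814: |R|=0.93485 <1
  x=-9.633: |R|=0.82397 <1
  x=-9.517: |R|=0.81977 <1
  x=-18.334: |R|=1.00406 >1
  x=-18.023: |R|=1.00028 >1
So |R|<1 on (-18.0000, 0).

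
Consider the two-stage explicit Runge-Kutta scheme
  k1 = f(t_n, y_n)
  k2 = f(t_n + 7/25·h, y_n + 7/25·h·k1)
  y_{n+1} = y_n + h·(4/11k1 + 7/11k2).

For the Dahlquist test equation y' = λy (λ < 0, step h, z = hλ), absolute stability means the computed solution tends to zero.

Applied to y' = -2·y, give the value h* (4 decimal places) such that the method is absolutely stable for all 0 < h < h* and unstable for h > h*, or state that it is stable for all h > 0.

(-5.6122,0); λ=-2 ⇒ h* = (275/49)/2 = 2.8061.

Set f=λy, z=hλ:
  k1=λy_n ⇒ h·k1=z·y_n;  k2=λ(1+7/25z)y_n ⇒ h·k2=z(1+7/25z)y_n
  y_{n+1}/y_n = 1 + 4/11z + 7/11z(1+7/25z) = 1 + z + 49/275z²
  ⇒ R(z) = 1 + z + 49/275z².

Boundary: |R(x)|=1, x<0.
x=-1.11: |R|=0.1095
R=1: x+49/275x²=0 ⇒ x=−275/49=-5.6122; min R=1−1/(4·49/275)=-0.4031>−1
Confirm numerically:
  x=-5.200: |R|=0.61804 <1
  x=-3.632: |R|=0.28153 <1
  x=-2.810: |R|=0.40306 <1
  x=-2.662: |R|=0.39936 <1
  x=-5.883: |R|=1.28382 >1
  x=-5.664: |R|=1.05223 >1
Stable set (-5.6122, 0).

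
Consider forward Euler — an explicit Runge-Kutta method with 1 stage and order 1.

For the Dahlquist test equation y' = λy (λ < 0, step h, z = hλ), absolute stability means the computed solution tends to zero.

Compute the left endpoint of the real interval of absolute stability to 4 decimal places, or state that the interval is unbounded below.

With y'=λy (z=hλ):
  order 1, 1-stage ⇒ R(z)=1+z
  (e.g. R(-0.65)=0.35000, |R|=0.35000)

Boundary: |R(x)|=1, x<0.
x=-0.65: |R|=0.3500
|R(-1.69)|=0.6900 |R(-1.29)|=0.2900 |R(-1.24)|=0.2400
Bisect:
  x_lo=-2.6969 |R|=1.6969  x_hi=-0.2739 |R|=0.7261
  mid=-1.48538 |R|=0.48538 →hi
  mid=-2.09114 |R|=1.09114 →lo
  mid=-1.78826 |R|=0.78826 →hi
  mid=-1.93970 |R|=0.93970 →hi
  mid=-2.01542 |R|=1.01542 →lo
  mid=-1.97756 |R|=0.97756 →hi
  mid=-1.99649 |R|=0.99649 →hi
  mid=-2.00596 |R|=1.00596 →lo
  mid=-2.00122 |R|=1.00122 →lo
  ...
  [-2.00004,-1.99989] ⇒ x*=-2.0000
Interval (-2.0000, 0).

z* = -2.0000.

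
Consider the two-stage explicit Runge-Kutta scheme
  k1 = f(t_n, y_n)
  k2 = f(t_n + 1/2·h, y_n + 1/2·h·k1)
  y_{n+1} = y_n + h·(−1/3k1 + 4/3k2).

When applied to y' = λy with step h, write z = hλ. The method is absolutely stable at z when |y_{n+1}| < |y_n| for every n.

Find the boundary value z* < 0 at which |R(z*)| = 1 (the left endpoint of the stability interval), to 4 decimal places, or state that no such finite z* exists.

With y'=λy (z=hλ):
  k1=λy_n ⇒ h·k1=z·y_n;  k2=λ(1+1/2z)y_n ⇒ h·k2=z(1+1/2z)y_n
  y_{n+1}/y_n = 1 − 1/3z + 4/3z(1+1/2z) = 1 + z + 2/3z²
  ⇒ R(z) = 1 + z + 2/3z².

Solve |R(x)|<1 on ℝ⁻.
x=-1.49: |R|=0.9901
R=1: x+2/3x²=0 ⇒ x=−3/2=-1.5000; min R=1−1/(4·2/3)=0.6250>−1
Confirm numerically:
  x=-1.241: |R|=0.78572 <1
  x=-1.129: |R|=0.72076 <1
  x=-0.685: |R|=0.62782 <1
  x=-1.632: |R|=1.14362 >1
  x=-1.607: |R|=1.11463 >1
Stable set (-1.5000, 0).

left endpoint -1.5000.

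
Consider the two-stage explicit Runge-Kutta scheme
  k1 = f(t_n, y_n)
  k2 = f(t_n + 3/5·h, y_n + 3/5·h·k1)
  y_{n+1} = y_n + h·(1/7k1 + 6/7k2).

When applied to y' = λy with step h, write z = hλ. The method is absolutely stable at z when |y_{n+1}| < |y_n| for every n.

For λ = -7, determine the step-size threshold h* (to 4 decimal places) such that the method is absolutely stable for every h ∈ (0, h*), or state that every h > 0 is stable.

Set f=λy, z=hλ:
  k1=λy_n ⇒ h·k1=z·y_n;  k2=λ(1+3/5z)y_n ⇒ h·k2=z(1+3/5z)y_n
  y_{n+1}/y_n = 1 + 1/7z + 6/7z(1+3/5z) = 1 + z + 18/35z²
  R(z) = 1 + z + 18/35z².

Solve |R(x)|<1 on ℝ⁻.
x=-1.22: |R|=0.5455
R=1: x+18/35x²=0 ⇒ x=−35/18=-1.9444; min R=1−1/(4·18/35)=0.5139>−1
Confirm numerically:
  x=-1.370: |R|=0.59526 <1
  x=-1.223: |R|=0.54623 <1
  x=-1.060: |R|=0.51785 <1
  x=-1.018: |R|=0.51497 <1
  x=-2.436: |R|=1.61582 >1
  x=-2.358: |R|=1.50151 >1
  x=-2.187: |R|=1.27281 >1
So |R|<1 on (-1.9444, 0).

(-1.9444,0); λ=-7 ⇒ h* = (35/18)/7 = 0.2778.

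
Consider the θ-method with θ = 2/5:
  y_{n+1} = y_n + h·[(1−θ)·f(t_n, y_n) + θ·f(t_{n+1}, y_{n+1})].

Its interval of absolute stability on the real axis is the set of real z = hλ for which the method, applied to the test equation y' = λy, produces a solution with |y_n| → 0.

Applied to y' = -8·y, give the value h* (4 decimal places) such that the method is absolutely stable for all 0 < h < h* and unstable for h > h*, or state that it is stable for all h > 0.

(-10.0000,0); λ=-8 ⇒ h* = (10)/8 = 1.2500.

On y'=λy, z=hλ:
  y_{n+1} = y_n + z·[3/5·y_n + 2/5·y_{n+1}] ⇒ (1 − 2/5z)y_{n+1} = (1 + 3/5z)y_n
  ⇒ R(z) = (1 + 3/5z)/(1 − 2/5z).

Need |R(x)|<1, x<0.
x=-0.87: |R|=0.3546
R=−1: 1+3/5x = −1+2/5x ⇒ -1/5x=2 ⇒ x=2/(-1/5)=-10.0000
Confirm numerically:
  x=-9.954: |R|=0.99815 <1
  x=-7.245: |R|=0.85865 <1
  x=-6.730: |R|=0.82286 <1
  x=-10.365: |R|=1.01419 >1
  x=-10.333: |R|=1.01297 >1
  x=-10.081: |R|=1.00322 >1
Interval (-10.0000, 0).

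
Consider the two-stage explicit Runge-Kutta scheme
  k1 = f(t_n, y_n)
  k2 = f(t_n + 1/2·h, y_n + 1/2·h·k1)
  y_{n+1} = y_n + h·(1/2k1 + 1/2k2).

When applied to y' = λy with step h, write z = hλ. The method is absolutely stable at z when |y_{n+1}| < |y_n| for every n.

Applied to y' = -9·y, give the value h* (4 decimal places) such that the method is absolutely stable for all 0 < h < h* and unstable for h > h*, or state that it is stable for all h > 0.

With y'=λy (z=hλ):
  k1=λy_n ⇒ h·k1=z·y_n;  k2=λ(1+1/2z)y_n ⇒ h·k2=z(1+1/2z)y_n
  y_{n+1}/y_n = 1 + 1/2z + 1/2z(1+1/2z) = 1 + z + 1/4z²
  R(z) = 1 + z + 1/4z².

Boundary: |R(x)|=1, x<0.
x=-0.3: |R|=0.7225
R=1: x+1/4x²=0 ⇒ x=−4=-4.0000; min R=1−1/(4·1/4)=0.0000>−1
Confirm numerically:
  x=-2.559: |R|=0.07812 <1
  x=-2.426: |R|=0.04537 <1
  x=-1.725: |R|=0.01891 <1
  x=-4.555: |R|=1.63201 >1
  x=-4.218: |R|=1.22988 >1
Interval (-4.0000, 0).

(-4.0000,0); λ=-9 ⇒ h* = (4)/9 = 0.4444.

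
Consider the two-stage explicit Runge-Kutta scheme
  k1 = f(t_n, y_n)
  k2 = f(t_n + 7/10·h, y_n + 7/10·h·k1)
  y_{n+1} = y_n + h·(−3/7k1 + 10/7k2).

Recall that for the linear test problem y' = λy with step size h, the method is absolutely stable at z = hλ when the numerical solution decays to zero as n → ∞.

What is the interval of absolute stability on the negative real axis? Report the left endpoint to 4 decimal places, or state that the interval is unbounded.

(-1.0000, 0).

Test eqn y'=λy, z=hλ:
  k1=λy_n ⇒ h·k1=z·y_n;  k2=λ(1+7/10z)y_n ⇒ h·k2=z(1+7/10z)y_n
  y_{n+1}/y_n = 1 − 3/7z + 10/7z(1+7/10z) = 1 + z + z²
  ⇒ R(z) = 1 + z + z².

Solve |R(x)|<1 on ℝ⁻.
x=-0.87: |R|=0.8869
R=1: x+1x²=0 ⇒ x=−1=-1.0000; min R=1−1/(4·1)=0.7500>−1
Confirm numerically:
  x=-0.743: |R|=0.80905 <1
  x=-0.661: |R|=0.77592 <1
  x=-0.575: |R|=0.75562 <1
  x=-1.026: |R|=1.02668 >1
  x=-1.025: |R|=1.02563 >1
Interval (-1.0000, 0).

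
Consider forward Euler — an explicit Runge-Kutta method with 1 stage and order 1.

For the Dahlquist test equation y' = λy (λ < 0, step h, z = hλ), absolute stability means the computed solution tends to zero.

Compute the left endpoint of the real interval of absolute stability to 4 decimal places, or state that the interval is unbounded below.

left endpoint -2.0000.

With y'=λy (z=hλ):
  order 1, 1-stage ⇒ R(z)=1+z
  (e.g. R(-0.42)=0.58000, |R|=0.58000)

Boundary: |R(x)|=1, x<0.
x=-0.42: |R|=0.5800
|R(-1.95)|=0.9500 |R(-1.4)|=0.4000 |R(-0.75)|=0.2500
Bisect:
  x_lo=-2.4505 |R|=1.4505  x_hi=-0.1645 |R|=0.8355
  mid=-1.30753 |R|=0.30753 →hi
  mid=-1.87903 |R|=0.87903 →hi
  mid=-2.16478 |R|=1.16478 →lo
  mid=-2.02191 |R|=1.02191 →lo
  mid=-1.95047 |R|=0.95047 →hi
  mid=-1.98619 |R|=0.98619 →hi
  mid=-2.00405 |R|=1.00405 →lo
  mid=-1.99512 |R|=0.99512 →hi
  mid=-1.99958 |R|=0.99958 →hi
  mid=-2.00182 |R|=1.00182 →lo
  ...
  [-2.00000,-1.99986] ⇒ x*=-2.0000
Stable set (-2.0000, 0).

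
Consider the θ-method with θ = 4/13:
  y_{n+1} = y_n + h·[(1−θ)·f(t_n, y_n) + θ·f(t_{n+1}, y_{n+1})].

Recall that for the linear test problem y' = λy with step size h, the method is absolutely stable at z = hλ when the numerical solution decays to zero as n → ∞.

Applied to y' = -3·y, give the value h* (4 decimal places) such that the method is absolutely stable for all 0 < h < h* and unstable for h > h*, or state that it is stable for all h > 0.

Test eqn y'=λy, z=hλ:
  y_{n+1} = y_n + z·[9/13·y_n + 4/13·y_{n+1}] ⇒ (1 − 4/13z)y_{n+1} = (1 + 9/13z)y_n
  Hence R(z) = (1 + 9/13z)/(1 − 4/13z).

Solve |R(x)|<1 on ℝ⁻.
x=-1.16: |R|=0.1451
R=−1: 1+9/13x = −1+4/13x ⇒ -5/13x=2 ⇒ x=2/(-5/13)=-5.2000
Confirm numerically:
  x=-4.969: |R|=0.96487 <1
  x=-4.538: |R|=0.89375 <1
  x=-3.560: |R|=0.69897 <1
  x=-3.312: |R|=0.64035 <1
  x=-5.770: |R|=1.07899 >1
  x=-5.690: |R|=1.06851 >1
  x=-5.374: |R|=1.02522 >1
So |R|<1 on (-5.2000, 0).

(-5.2000,0); λ=-3 ⇒ h* = (26/5)/3 = 1.7333.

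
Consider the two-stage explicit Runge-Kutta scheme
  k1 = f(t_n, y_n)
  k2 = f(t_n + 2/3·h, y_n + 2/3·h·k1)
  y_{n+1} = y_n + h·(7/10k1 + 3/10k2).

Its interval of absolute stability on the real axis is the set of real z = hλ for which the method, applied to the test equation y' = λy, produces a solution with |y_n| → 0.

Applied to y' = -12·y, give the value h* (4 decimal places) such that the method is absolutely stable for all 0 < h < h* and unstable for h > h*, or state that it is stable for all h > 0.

(-5.0000,0); λ=-12 ⇒ h* = (5)/12 = 0.4167.

Set f=λy, z=hλ:
  k1=λy_n ⇒ h·k1=z·y_n;  k2=λ(1+2/3z)y_n ⇒ h·k2=z(1+2/3z)y_n
  y_{n+1}/y_n = 1 + 7/10z + 3/10z(1+2/3z) = 1 + z + 1/5z²
  R(z) = 1 + z + 1/5z².

Find x<0 with |R(x)|<1.
x=-0.42: |R|=0.6153
R=1: x+1/5x²=0 ⇒ x=−5=-5.0000; min R=1−1/(4·1/5)=-0.2500>−1
Confirm numerically:
  x=-4.886: |R|=0.88860 <1
  x=-4.314: |R|=0.40812 <1
  x=-2.855: |R|=0.22479 <1
  x=-5.536: |R|=1.59346 >1
  x=-5.501: |R|=1.55120 >1
Interval (-5.0000, 0).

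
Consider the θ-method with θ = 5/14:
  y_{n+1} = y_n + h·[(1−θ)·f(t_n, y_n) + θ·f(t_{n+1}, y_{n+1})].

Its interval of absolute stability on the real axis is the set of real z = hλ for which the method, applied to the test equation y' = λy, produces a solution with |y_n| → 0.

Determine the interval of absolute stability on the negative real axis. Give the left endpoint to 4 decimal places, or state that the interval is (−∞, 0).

Test eqn y'=λy, z=hλ:
  y_{n+1} = y_n + z·[9/14·y_n + 5/14·y_{n+1}] ⇒ (1 − 5/14z)y_{n+1} = (1 + 9/14z)y_n
  R(z) = (1 + 9/14z)/(1 − 5/14z).

Find x<0 with |R(x)|<1.
x=-0.33: |R|=0.7048
R=−1: 1+9/14x = −1+5/14x ⇒ -2/7x=2 ⇒ x=2/(-2/7)=-7.0000
Confirm numerically:
  x=-6.203: |R|=0.92918 <1
  x=-5.161: |R|=0.81520 <1
  x=-4.429: |R|=0.71548 <1
  x=-3.678: |R|=0.58975 <1
  x=-7.553: |R|=1.04273 >1
  x=-7.517: |R|=1.04009 >1
  x=-7.036: |R|=1.00293 >1
Interval (-7.0000, 0).

(-7.0000, 0).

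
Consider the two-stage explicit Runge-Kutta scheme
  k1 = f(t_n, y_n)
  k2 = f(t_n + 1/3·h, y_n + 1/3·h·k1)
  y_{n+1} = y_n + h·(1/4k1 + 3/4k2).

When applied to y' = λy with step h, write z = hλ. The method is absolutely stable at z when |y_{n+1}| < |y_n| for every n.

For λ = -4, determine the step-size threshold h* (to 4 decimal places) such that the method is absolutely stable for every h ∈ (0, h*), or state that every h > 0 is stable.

(-4.0000,0); λ=-4 ⇒ h* = (4)/4 = 1.0000.

With y'=λy (z=hλ):
  k1=λy_n ⇒ h·k1=z·y_n;  k2=λ(1+1/3z)y_n ⇒ h·k2=z(1+1/3z)y_n
  y_{n+1}/y_n = 1 + 1/4z + 3/4z(1+1/3z) = 1 + z + 1/4z²
  R(z) = 1 + z + 1/4z².

Boundary: |R(x)|=1, x<0.
x=-1.45: |R|=0.0756
R=1: x+1/4x²=0 ⇒ x=−4=-4.0000; min R=1−1/(4·1/4)=0.0000>−1
Confirm numerically:
  x=-3.282: |R|=0.41088 <1
  x=-2.750: |R|=0.14062 <1
  x=-2.620: |R|=0.09610 <1
  x=-4.446: |R|=1.49573 >1
  x=-4.395: |R|=1.43401 >1
Interval (-4.0000, 0).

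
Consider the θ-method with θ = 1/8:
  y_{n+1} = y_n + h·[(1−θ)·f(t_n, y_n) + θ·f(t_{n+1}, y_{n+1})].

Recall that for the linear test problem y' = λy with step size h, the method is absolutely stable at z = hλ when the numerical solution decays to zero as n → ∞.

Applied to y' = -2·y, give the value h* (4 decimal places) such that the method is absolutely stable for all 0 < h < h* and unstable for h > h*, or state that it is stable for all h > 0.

Set f=λy, z=hλ:
  y_{n+1} = y_n + z·[7/8·y_n + 1/8·y_{n+1}] ⇒ (1 − 1/8z)y_{n+1} = (1 + 7/8z)y_n
  Hence R(z) = (1 + 7/8z)/(1 − 1/8z).

Solve |R(x)|<1 on ℝ⁻.
x=-1.32: |R|=0.1330
R=−1: 1+7/8x = −1+1/8x ⇒ -3/4x=2 ⇒ x=2/(-3/4)=-2.6667
Confirm numerically:
  x=-2.021: |R|=0.61341 <1
  x=-1.905: |R|=0.53862 <1
  x=-1.704: |R|=0.40478 <1
  x=-1.524: |R|=0.28013 <1
  x=-3.251: |R|=1.31162 >1
  x=-3.235: |R|=1.30352 >1
Interval (-2.6667, 0).

(-2.6667,0); λ=-2 ⇒ h* = (8/3)/2 = 1.3333.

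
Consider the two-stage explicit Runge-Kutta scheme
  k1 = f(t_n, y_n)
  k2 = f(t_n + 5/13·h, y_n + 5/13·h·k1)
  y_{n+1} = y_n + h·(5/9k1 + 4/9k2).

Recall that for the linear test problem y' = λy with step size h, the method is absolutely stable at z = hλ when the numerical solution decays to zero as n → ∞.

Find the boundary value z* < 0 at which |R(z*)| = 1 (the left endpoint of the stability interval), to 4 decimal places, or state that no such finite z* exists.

Test eqn y'=λy, z=hλ:
  k1=λy_n ⇒ h·k1=z·y_n;  k2=λ(1+5/13z)y_n ⇒ h·k2=z(1+5/13z)y_n
  y_{n+1}/y_n = 1 + 5/9z + 4/9z(1+5/13z) = 1 + z + 20/117z²
  ⇒ R(z) = 1 + z + 20/117z².

Solve |R(x)|<1 on ℝ⁻.
x=-1.51: |R|=0.1202
R=1: x+20/117x²=0 ⇒ x=−117/20=-5.8500; min R=1−1/(4·20/117)=-0.4625>−1
Confirm numerically:
  x=-5.353: |R|=0.54522 <1
  x=-4.457: |R|=0.06130 <1
  x=-4.111: |R|=0.22206 <1
  x=-3.150: |R|=0.45385 <1
  x=-6.402: |R|=1.60409 >1
  x=-6.171: |R|=1.33861 >1
  x=-5.892: |R|=1.04230 >1
Stable set (-5.8500, 0).

z* = -5.8500.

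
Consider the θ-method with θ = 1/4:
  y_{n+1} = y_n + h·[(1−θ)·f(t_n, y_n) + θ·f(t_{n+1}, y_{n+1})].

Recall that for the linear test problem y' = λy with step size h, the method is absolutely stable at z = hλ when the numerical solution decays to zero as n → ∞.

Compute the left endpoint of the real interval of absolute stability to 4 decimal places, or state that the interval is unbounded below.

z* = -4.0000.

Test eqn y'=λy, z=hλ:
  y_{n+1} = y_n + z·[3/4·y_n + 1/4·y_{n+1}] ⇒ (1 − 1/4z)y_{n+1} = (1 + 3/4z)y_n
  so R(z) = (1 + 3/4z)/(1 − 1/4z).

Solve |R(x)|<1 on ℝ⁻.
x=-0.92: |R|=0.2520
R=−1: 1+3/4x = −1+1/4x ⇒ -1/2x=2 ⇒ x=2/(-1/2)=-4.0000
Confirm numerically:
  x=-3.927: |R|=0.98158 <1
  x=-3.350: |R|=0.82313 <1
  x=-2.876: |R|=0.67307 <1
  x=-2.402: |R|=0.50078 <1
  x=-4.504: |R|=1.11853 >1
  x=-4.262: |R|=1.06342 >1
So |R|<1 on (-4.0000, 0).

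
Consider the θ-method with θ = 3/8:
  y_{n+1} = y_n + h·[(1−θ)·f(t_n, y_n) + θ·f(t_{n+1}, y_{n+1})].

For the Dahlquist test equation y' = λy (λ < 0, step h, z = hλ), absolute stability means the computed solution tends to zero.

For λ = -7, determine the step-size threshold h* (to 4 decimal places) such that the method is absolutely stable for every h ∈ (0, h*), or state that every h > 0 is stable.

On y'=λy, z=hλ:
  y_{n+1} = y_n + z·[5/8·y_n + 3/8·y_{n+1}] ⇒ (1 − 3/8z)y_{n+1} = (1 + 5/8z)y_n
  so R(z) = (1 + 5/8z)/(1 − 3/8z).

Need |R(x)|<1, x<0.
x=-0.67: |R|=0.4645
R=−1: 1+5/8x = −1+3/8x ⇒ -1/4x=2 ⇒ x=2/(-1/4)=-8.0000
Confirm numerically:
  x=-5.565: |R|=0.80279 <1
  x=-5.372: |R|=0.78205 <1
  x=-4.332: |R|=0.65060 <1
  x=-8.456: |R|=1.02733 >1
  x=-8.333: |R|=1.02018 >1
  x=-8.145: |R|=1.00894 >1
Stable set (-8.0000, 0).

(-8.0000,0); λ=-7 ⇒ h* = (8)/7 = 1.1429.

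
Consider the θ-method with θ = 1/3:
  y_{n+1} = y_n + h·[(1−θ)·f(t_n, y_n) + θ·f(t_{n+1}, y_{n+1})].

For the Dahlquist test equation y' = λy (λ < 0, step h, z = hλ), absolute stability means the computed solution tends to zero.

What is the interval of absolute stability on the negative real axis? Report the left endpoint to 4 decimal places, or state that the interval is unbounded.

On y'=λy, z=hλ:
  y_{n+1} = y_n + z·[2/3·y_n + 1/3·y_{n+1}] ⇒ (1 − 1/3z)y_{n+1} = (1 + 2/3z)y_n
  R(z) = (1 + 2/3z)/(1 − 1/3z).

Find x<0 with |R(x)|<1.
x=-0.84: |R|=0.3437
R=−1: 1+2/3x = −1+1/3x ⇒ -1/3x=2 ⇒ x=2/(-1/3)=-6.0000
Confirm numerically:
  x=-4.165: |R|=0.74389 <1
  x=-3.014: |R|=0.50349 <1
  x=-2.748: |R|=0.43424 <1
  x=-6.362: |R|=1.03867 >1
  x=-6.156: |R|=1.01704 >1
Interval (-6.0000, 0).

z∈(-6.0000,0).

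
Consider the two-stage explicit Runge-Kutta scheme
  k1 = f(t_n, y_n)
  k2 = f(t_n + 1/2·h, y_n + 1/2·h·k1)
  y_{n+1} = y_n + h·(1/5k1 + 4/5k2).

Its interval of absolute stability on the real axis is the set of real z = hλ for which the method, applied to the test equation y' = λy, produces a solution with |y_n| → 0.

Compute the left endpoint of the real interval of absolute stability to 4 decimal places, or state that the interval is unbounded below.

z* = -2.5000.

Set f=λy, z=hλ:
  k1=λy_n ⇒ h·k1=z·y_n;  k2=λ(1+1/2z)y_n ⇒ h·k2=z(1+1/2z)y_n
  y_{n+1}/y_n = 1 + 1/5z + 4/5z(1+1/2z) = 1 + z + 2/5z²
  Hence R(z) = 1 + z + 2/5z².

Find x<0 with |R(x)|<1.
x=-1: |R|=0.4000
R=1: x+2/5x²=0 ⇒ x=−5/2=-2.5000; min R=1−1/(4·2/5)=0.3750>−1
Confirm numerically:
  x=-2.231: |R|=0.75994 <1
  x=-1.979: |R|=0.58758 <1
  x=-1.789: |R|=0.49121 <1
  x=-1.280: |R|=0.37536 <1
  x=-3.017: |R|=1.62392 >1
  x=-2.953: |R|=1.53508 >1
  x=-2.686: |R|=1.19984 >1
Stable set (-2.5000, 0).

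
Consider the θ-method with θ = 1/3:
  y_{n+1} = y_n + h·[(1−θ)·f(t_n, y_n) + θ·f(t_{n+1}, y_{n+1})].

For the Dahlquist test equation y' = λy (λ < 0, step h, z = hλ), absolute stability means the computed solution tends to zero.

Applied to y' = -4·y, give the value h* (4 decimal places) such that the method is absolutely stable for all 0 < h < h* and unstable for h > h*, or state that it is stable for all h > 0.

(-6.0000,0); λ=-4 ⇒ h* = (6)/4 = 1.5000.

Test eqn y'=λy, z=hλ:
  y_{n+1} = y_n + z·[2/3·y_n + 1/3·y_{n+1}] ⇒ (1 − 1/3z)y_{n+1} = (1 + 2/3z)y_n
  R(z) = (1 + 2/3z)/(1 − 1/3z).

Need |R(x)|<1, x<0.
x=-0.67: |R|=0.4523
R=−1: 1+2/3x = −1+1/3x ⇒ -1/3x=2 ⇒ x=2/(-1/3)=-6.0000
Confirm numerically:
  x=-5.691: |R|=0.96445 <1
  x=-3.363: |R|=0.58557 <1
  x=-3.060: |R|=0.51485 <1
  x=-2.972: |R|=0.49297 <1
  x=-6.537: |R|=1.05631 >1
  x=-6.257: |R|=1.02776 >1
Stable set (-6.0000, 0).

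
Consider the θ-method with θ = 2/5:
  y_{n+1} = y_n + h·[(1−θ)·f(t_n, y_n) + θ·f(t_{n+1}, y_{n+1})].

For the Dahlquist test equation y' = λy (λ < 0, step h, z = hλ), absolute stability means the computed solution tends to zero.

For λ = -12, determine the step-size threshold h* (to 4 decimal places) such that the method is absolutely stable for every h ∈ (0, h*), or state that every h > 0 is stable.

(-10.0000,0); λ=-12 ⇒ h* = (10)/12 = 0.8333.

On y'=λy, z=hλ:
  y_{n+1} = y_n + z·[3/5·y_n + 2/5·y_{n+1}] ⇒ (1 − 2/5z)y_{n+1} = (1 + 3/5z)y_n
  Hence R(z) = (1 + 3/5z)/(1 − 2/5z).

Find x<0 with |R(x)|<1.
x=-1.58: |R|=0.0319
R=−1: 1+3/5x = −1+2/5x ⇒ -1/5x=2 ⇒ x=2/(-1/5)=-10.0000
Confirm numerically:
  x=-9.063: |R|=0.95948 <1
  x=-8.897: |R|=0.95161 <1
  x=-7.206: |R|=0.85607 <1
  x=-5.550: |R|=0.72360 <1
  x=-10.427: |R|=1.01652 >1
  x=-10.130: |R|=1.00515 >1
Interval (-10.0000, 0).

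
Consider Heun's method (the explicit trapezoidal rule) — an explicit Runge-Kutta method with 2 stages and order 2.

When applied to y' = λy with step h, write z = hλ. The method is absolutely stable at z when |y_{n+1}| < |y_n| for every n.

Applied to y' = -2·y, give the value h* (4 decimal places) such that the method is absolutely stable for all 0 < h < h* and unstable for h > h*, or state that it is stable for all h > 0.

(-2.0000,0); λ=-2 ⇒ h* = 1.0000.

On y'=λy, z=hλ:
  order 2, 2-stage ⇒ R(z)=1+z+z^2/2
  (e.g. R(-1.33)=0.55445, |R|=0.55445)

Boundary: |R(x)|=1, x<0.
x=-1.33: |R|=0.5544
|R(-1.35)|=0.5613 |R(-0.79)|=0.5221 |R(-0.72)|=0.5392
Bisect:
  x_lo=-2.6624 |R|=1.8818  x_hi=-0.1576 |R|=0.8549
  mid=-1.41000 |R|=0.58405 →hi
  mid=-2.03622 |R|=1.03687 →lo
  mid=-1.72311 |R|=0.76144 →hi
  mid=-1.87966 |R|=0.88690 →hi
  mid=-1.95794 |R|=0.95882 →hi
  mid=-1.99708 |R|=0.99708 →hi
  mid=-2.01665 |R|=1.01679 →lo
  ...
  [-2.00014,-1.99998] ⇒ x*=-2.0000
So |R|<1 on (-2.0000, 0).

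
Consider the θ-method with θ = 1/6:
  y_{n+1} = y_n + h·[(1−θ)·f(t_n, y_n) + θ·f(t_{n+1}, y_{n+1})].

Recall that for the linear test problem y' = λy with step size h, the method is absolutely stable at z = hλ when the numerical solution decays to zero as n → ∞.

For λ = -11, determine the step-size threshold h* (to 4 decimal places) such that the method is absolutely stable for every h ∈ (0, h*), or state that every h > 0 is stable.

Set f=λy, z=hλ:
  y_{n+1} = y_n + z·[5/6·y_n + 1/6·y_{n+1}] ⇒ (1 − 1/6z)y_{n+1} = (1 + 5/6z)y_n
  Hence R(z) = (1 + 5/6z)/(1 − 1/6z).

Solve |R(x)|<1 on ℝ⁻.
x=-0.49: |R|=0.5470
R=−1: 1+5/6x = −1+1/6x ⇒ -2/3x=2 ⇒ x=2/(-2/3)=-3.0000
Confirm numerically:
  x=-2.529: |R|=0.77911 <1
  x=-2.292: |R|=0.65847 <1
  x=-1.855: |R|=0.41693 <1
  x=-1.659: |R|=0.29965 <1
  x=-3.412: |R|=1.17510 >1
  x=-3.268: |R|=1.11567 >1
Interval (-3.0000, 0).

(-3.0000,0); λ=-11 ⇒ h* = (3)/11 = 0.2727.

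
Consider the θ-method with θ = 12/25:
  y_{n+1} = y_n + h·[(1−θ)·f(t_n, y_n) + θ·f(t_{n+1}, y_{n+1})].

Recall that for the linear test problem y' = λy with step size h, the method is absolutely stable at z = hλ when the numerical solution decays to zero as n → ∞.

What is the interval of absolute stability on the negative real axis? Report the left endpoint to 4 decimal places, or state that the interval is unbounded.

(-50.0000, 0).

Test eqn y'=λy, z=hλ:
  y_{n+1} = y_n + z·[13/25·y_n + 12/25·y_{n+1}] ⇒ (1 − 12/25z)y_{n+1} = (1 + 13/25z)y_n
  R(z) = (1 + 13/25z)/(1 − 12/25z).

Solve |R(x)|<1 on ℝ⁻.
x=-1.41: |R|=0.1591
R=−1: 1+13/25x = −1+12/25x ⇒ -1/25x=2 ⇒ x=2/(-1/25)=-50.0000
Confirm numerically:
  x=-45.993: |R|=0.99305 <1
  x=-41.951: |R|=0.98477 <1
  x=-37.805: |R|=0.97452 <1
  x=-35.216: |R|=0.96697 <1
  x=-50.571: |R|=1.00090 >1
  x=-50.263: |R|=1.00042 >1
  x=-50.187: |R|=1.00030 >1
Stable set (-50.0000, 0).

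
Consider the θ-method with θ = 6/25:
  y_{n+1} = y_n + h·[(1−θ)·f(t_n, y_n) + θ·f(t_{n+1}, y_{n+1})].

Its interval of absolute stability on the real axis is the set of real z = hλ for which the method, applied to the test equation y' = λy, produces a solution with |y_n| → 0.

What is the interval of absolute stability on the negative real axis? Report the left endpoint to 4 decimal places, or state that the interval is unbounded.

On y'=λy, z=hλ:
  y_{n+1} = y_n + z·[19/25·y_n + 6/25·y_{n+1}] ⇒ (1 − 6/25z)y_{n+1} = (1 + 19/25z)y_n
  so R(z) = (1 + 19/25z)/(1 − 6/25z).

Boundary: |R(x)|=1, x<0.
x=-1.48: |R|=0.0921
R=−1: 1+19/25x = −1+6/25x ⇒ -13/25x=2 ⇒ x=2/(-13/25)=-3.8462
Confirm numerically:
  x=-3.295: |R|=0.83996 <1
  x=-2.265: |R|=0.46735 <1
  x=-2.047: |R|=0.37265 <1
  x=-4.293: |R|=1.11445 >1
  x=-4.219: |R|=1.09634 >1
  x=-4.186: |R|=1.08816 >1
Interval (-3.8462, 0).

(-3.8462, 0).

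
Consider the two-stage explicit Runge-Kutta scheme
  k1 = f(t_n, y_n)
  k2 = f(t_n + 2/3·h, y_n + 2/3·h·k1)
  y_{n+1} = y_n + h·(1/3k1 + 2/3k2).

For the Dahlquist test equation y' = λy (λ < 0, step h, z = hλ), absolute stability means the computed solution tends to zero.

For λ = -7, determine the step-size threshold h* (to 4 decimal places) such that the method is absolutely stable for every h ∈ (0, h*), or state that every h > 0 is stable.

Test eqn y'=λy, z=hλ:
  k1=λy_n ⇒ h·k1=z·y_n;  k2=λ(1+2/3z)y_n ⇒ h·k2=z(1+2/3z)y_n
  y_{n+1}/y_n = 1 + 1/3z + 2/3z(1+2/3z) = 1 + z + 4/9z²
  ⇒ R(z) = 1 + z + 4/9z².

Find x<0 with |R(x)|<1.
x=-0.48: |R|=0.6224
R=1: x+4/9x²=0 ⇒ x=−9/4=-2.2500; min R=1−1/(4·4/9)=0.4375>−1
Confirm numerically:
  x=-1.594: |R|=0.53526 <1
  x=-1.558: |R|=0.52083 <1
  x=-1.077: |R|=0.43852 <1
  x=-2.814: |R|=1.70538 >1
  x=-2.743: |R|=1.60102 >1
  x=-2.395: |R|=1.15434 >1
Stable set (-2.2500, 0).

(-2.2500,0); λ=-7 ⇒ h* = (9/4)/7 = 0.3214.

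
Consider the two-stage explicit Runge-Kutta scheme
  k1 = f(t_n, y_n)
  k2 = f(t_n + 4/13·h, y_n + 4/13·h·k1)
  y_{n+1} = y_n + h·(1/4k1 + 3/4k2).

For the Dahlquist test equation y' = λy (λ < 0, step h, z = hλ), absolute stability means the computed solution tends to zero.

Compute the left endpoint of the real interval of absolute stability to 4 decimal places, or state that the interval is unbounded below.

z* = -4.3333.

Set f=λy, z=hλ:
  k1=λy_n ⇒ h·k1=z·y_n;  k2=λ(1+4/13z)y_n ⇒ h·k2=z(1+4/13z)y_n
  y_{n+1}/y_n = 1 + 1/4z + 3/4z(1+4/13z) = 1 + z + 3/13z²
  ⇒ R(z) = 1 + z + 3/13z².

Boundary: |R(x)|=1, x<0.
x=-1.37: |R|=0.0631
R=1: x+3/13x²=0 ⇒ x=−13/3=-4.3333; min R=1−1/(4·3/13)=-0.0833>−1
Confirm numerically:
  x=-3.819: |R|=0.54671 <1
  x=-3.562: |R|=0.36596 <1
  x=-2.467: |R|=0.06252 <1
  x=-1.865: |R|=0.06233 <1
  x=-4.808: |R|=1.52666 >1
  x=-4.570: |R|=1.24959 >1
  x=-4.460: |R|=1.13037 >1
Stable set (-4.3333, 0).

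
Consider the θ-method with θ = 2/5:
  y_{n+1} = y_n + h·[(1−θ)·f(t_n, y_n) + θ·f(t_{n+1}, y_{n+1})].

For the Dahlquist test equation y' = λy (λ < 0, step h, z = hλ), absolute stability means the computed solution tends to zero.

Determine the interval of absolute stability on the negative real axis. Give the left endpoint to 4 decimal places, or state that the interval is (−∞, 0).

Test eqn y'=λy, z=hλ:
  y_{n+1} = y_n + z·[3/5·y_n + 2/5·y_{n+1}] ⇒ (1 − 2/5z)y_{n+1} = (1 + 3/5z)y_n
  ⇒ R(z) = (1 + 3/5z)/(1 − 2/5z).

Need |R(x)|<1, x<0.
x=-1.5: |R|=0.0625
R=−1: 1+3/5x = −1+2/5x ⇒ -1/5x=2 ⇒ x=2/(-1/5)=-10.0000
Confirm numerically:
  x=-9.889: |R|=0.99552 <1
  x=-7.667: |R|=0.88527 <1
  x=-6.264: |R|=0.78686 <1
  x=-4.202: |R|=0.56744 <1
  x=-10.465: |R|=1.01793 >1
  x=-10.414: |R|=1.01603 >1
  x=-10.205: |R|=1.00807 >1
So |R|<1 on (-10.0000, 0).

(-10.0000, 0).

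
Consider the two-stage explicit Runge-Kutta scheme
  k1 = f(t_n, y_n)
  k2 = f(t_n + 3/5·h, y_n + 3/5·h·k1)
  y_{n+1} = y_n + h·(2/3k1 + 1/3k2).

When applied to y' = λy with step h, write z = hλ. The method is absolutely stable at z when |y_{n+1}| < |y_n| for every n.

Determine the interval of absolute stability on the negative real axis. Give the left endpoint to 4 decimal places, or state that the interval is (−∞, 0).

z∈(-5.0000,0).

Test eqn y'=λy, z=hλ:
  k1=λy_n ⇒ h·k1=z·y_n;  k2=λ(1+3/5z)y_n ⇒ h·k2=z(1+3/5z)y_n
  y_{n+1}/y_n = 1 + 2/3z + 1/3z(1+3/5z) = 1 + z + 1/5z²
  ⇒ R(z) = 1 + z + 1/5z².

Boundary: |R(x)|=1, x<0.
x=-0.76: |R|=0.3555
R=1: x+1/5x²=0 ⇒ x=−5=-5.0000; min R=1−1/(4·1/5)=-0.2500>−1
Confirm numerically:
  x=-4.461: |R|=0.51910 <1
  x=-3.293: |R|=0.12423 <1
  x=-2.275: |R|=0.23987 <1
  x=-5.566: |R|=1.63007 >1
  x=-5.272: |R|=1.28680 >1
Stable set (-5.0000, 0).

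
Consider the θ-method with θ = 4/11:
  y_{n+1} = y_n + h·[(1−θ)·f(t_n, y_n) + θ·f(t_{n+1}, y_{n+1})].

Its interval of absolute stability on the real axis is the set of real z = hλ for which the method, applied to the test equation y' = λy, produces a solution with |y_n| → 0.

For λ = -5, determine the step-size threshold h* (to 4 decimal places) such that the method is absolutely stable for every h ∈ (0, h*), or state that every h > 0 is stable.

Set f=λy, z=hλ:
  y_{n+1} = y_n + z·[7/11·y_n + 4/11·y_{n+1}] ⇒ (1 − 4/11z)y_{n+1} = (1 + 7/11z)y_n
  ⇒ R(z) = (1 + 7/11z)/(1 − 4/11z).

Find x<0 with |R(x)|<1.
x=-1.29: |R|=0.1219
R=−1: 1+7/11x = −1+4/11x ⇒ -3/11x=2 ⇒ x=2/(-3/11)=-7.3333
Confirm numerically:
  x=-7.148: |R|=0.98596 <1
  x=-5.537: |R|=0.83743 <1
  x=-4.545: |R|=0.71333 <1
  x=-3.416: |R|=0.52352 <1
  x=-7.806: |R|=1.03358 >1
  x=-7.596: |R|=1.01904 >1
  x=-7.421: |R|=1.00646 >1
Interval (-7.3333, 0).

(-7.3333,0); λ=-5 ⇒ h* = (22/3)/5 = 1.4667.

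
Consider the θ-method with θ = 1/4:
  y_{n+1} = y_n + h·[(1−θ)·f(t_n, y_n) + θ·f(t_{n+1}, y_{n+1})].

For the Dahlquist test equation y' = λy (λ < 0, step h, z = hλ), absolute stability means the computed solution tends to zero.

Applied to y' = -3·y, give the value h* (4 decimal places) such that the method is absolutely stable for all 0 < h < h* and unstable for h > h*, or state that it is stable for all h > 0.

Set f=λy, z=hλ:
  y_{n+1} = y_n + z·[3/4·y_n + 1/4·y_{n+1}] ⇒ (1 − 1/4z)y_{n+1} = (1 + 3/4z)y_n
  R(z) = (1 + 3/4z)/(1 − 1/4z).

Solve |R(x)|<1 on ℝ⁻.
x=-1.37: |R|=0.0205
R=−1: 1+3/4x = −1+1/4x ⇒ -1/2x=2 ⇒ x=2/(-1/2)=-4.0000
Confirm numerically:
  x=-3.801: |R|=0.94898 <1
  x=-3.300: |R|=0.80822 <1
  x=-1.806: |R|=0.24423 <1
  x=-4.509: |R|=1.11964 >1
  x=-4.218: |R|=1.05305 >1
  x=-4.097: |R|=1.02396 >1
Interval (-4.0000, 0).

(-4.0000,0); λ=-3 ⇒ h* = (4)/3 = 1.3333.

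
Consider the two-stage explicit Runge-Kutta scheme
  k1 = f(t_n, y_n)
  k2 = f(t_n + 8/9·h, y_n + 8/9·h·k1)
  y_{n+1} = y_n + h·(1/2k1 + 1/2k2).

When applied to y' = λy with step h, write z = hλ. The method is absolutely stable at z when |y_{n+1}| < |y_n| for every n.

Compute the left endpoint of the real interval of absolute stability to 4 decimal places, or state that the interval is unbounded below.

left endpoint -2.2500.

Test eqn y'=λy, z=hλ:
  k1=λy_n ⇒ h·k1=z·y_n;  k2=λ(1+8/9z)y_n ⇒ h·k2=z(1+8/9z)y_n
  y_{n+1}/y_n = 1 + 1/2z + 1/2z(1+8/9z) = 1 + z + 4/9z²
  ⇒ R(z) = 1 + z + 4/9z².

Solve |R(x)|<1 on ℝ⁻.
x=-0.35: |R|=0.7044
R=1: x+4/9x²=0 ⇒ x=−9/4=-2.2500; min R=1−1/(4·4/9)=0.4375>−1
Confirm numerically:
  x=-1.781: |R|=0.62876 <1
  x=-1.336: |R|=0.45729 <1
  x=-1.220: |R|=0.44151 <1
  x=-1.177: |R|=0.43870 <1
  x=-2.723: |R|=1.57244 >1
  x=-2.369: |R|=1.12529 >1
Interval (-2.2500, 0).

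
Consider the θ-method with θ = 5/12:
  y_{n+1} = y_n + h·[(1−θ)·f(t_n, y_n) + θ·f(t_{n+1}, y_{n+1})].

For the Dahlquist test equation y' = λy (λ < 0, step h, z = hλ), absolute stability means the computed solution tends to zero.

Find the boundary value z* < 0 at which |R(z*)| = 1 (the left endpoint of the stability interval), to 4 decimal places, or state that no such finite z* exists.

With y'=λy (z=hλ):
  y_{n+1} = y_n + z·[7/12·y_n + 5/12·y_{n+1}] ⇒ (1 − 5/12z)y_{n+1} = (1 + 7/12z)y_n
  ⇒ R(z) = (1 + 7/12z)/(1 − 5/12z).

Find x<0 with |R(x)|<1.
x=-1.55: |R|=0.0582
R=−1: 1+7/12x = −1+5/12x ⇒ -1/6x=2 ⇒ x=2/(-1/6)=-12.0000
Confirm numerically:
  x=-10.536: |R|=0.95473 <1
  x=-10.088: |R|=0.93876 <1
  x=-9.882: |R|=0.93102 <1
  x=-6.322: |R|=0.73960 <1
  x=-12.429: |R|=1.01157 >1
  x=-12.175: |R|=1.00480 >1
Stable set (-12.0000, 0).

z* = -12.0000.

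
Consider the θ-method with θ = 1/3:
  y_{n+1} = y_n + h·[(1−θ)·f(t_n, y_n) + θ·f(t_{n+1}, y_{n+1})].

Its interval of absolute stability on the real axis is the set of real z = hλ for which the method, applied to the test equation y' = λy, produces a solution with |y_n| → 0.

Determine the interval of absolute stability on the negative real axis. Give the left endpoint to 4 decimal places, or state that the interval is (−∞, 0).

z∈(-6.0000,0).

Set f=λy, z=hλ:
  y_{n+1} = y_n + z·[2/3·y_n + 1/3·y_{n+1}] ⇒ (1 − 1/3z)y_{n+1} = (1 + 2/3z)y_n
  ⇒ R(z) = (1 + 2/3z)/(1 − 1/3z).

Find x<0 with |R(x)|<1.
x=-0.5: |R|=0.5714
R=−1: 1+2/3x = −1+1/3x ⇒ -1/3x=2 ⇒ x=2/(-1/3)=-6.0000
Confirm numerically:
  x=-5.104: |R|=0.88944 <1
  x=-4.978: |R|=0.87190 <1
  x=-3.540: |R|=0.62385 <1
  x=-2.844: |R|=0.45996 <1
  x=-6.595: |R|=1.06201 >1
  x=-6.205: |R|=1.02227 >1
Interval (-6.0000, 0).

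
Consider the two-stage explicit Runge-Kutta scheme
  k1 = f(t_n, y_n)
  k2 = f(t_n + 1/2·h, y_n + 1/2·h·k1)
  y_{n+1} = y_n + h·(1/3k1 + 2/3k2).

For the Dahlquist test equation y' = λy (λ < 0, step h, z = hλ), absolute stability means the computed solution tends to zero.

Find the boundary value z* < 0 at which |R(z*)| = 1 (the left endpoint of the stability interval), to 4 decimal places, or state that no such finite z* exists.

Set f=λy, z=hλ:
  k1=λy_n ⇒ h·k1=z·y_n;  k2=λ(1+1/2z)y_n ⇒ h·k2=z(1+1/2z)y_n
  y_{n+1}/y_n = 1 + 1/3z + 2/3z(1+1/2z) = 1 + z + 1/3z²
  ⇒ R(z) = 1 + z + 1/3z².

Solve |R(x)|<1 on ℝ⁻.
x=-0.41: |R|=0.6460
R=1: x+1/3x²=0 ⇒ x=−3=-3.0000; min R=1−1/(4·1/3)=0.2500>−1
Confirm numerically:
  x=-2.177: |R|=0.40278 <1
  x=-2.084: |R|=0.36369 <1
  x=-1.552: |R|=0.25090 <1
  x=-1.497: |R|=0.25000 <1
  x=-3.352: |R|=1.39330 >1
  x=-3.242: |R|=1.26152 >1
  x=-3.185: |R|=1.19641 >1
Interval (-3.0000, 0).

z* = -3.0000.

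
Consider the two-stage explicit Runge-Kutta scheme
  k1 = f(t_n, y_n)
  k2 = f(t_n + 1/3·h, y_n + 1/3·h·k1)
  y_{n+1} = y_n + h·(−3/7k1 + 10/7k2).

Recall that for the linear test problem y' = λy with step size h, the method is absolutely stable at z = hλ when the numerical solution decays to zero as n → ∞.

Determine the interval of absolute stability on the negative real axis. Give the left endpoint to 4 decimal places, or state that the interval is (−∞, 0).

z∈(-2.1000,0).

With y'=λy (z=hλ):
  k1=λy_n ⇒ h·k1=z·y_n;  k2=λ(1+1/3z)y_n ⇒ h·k2=z(1+1/3z)y_n
  y_{n+1}/y_n = 1 − 3/7z + 10/7z(1+1/3z) = 1 + z + 10/21z²
  so R(z) = 1 + z + 10/21z².

Find x<0 with |R(x)|<1.
x=-0.46: |R|=0.6408
R=1: x+10/21x²=0 ⇒ x=−21/10=-2.1000; min R=1−1/(4·10/21)=0.4750>−1
Confirm numerically:
  x=-1.812: |R|=0.75150 <1
  x=-0.898: |R|=0.48600 <1
  x=-0.883: |R|=0.48828 <1
  x=-2.671: |R|=1.72626 >1
  x=-2.140: |R|=1.04076 >1
Stable set (-2.1000, 0).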